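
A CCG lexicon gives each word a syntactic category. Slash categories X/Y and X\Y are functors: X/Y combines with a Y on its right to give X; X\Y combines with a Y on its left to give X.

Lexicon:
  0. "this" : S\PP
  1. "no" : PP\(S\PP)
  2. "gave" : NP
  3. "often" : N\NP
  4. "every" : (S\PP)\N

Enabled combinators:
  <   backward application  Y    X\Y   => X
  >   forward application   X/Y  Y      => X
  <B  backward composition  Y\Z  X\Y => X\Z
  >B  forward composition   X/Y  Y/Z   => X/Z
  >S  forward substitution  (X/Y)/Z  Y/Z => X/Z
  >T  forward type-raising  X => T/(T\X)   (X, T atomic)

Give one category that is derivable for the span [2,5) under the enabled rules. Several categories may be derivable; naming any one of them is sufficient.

[0,5] S   <
  [0,2] PP   <
    [0,1] "this" : S\PP
    [1,2] "no" : PP\(S\PP)
  [2,5] S\PP   <
    [2,4] N   <
      [2,3] "gave" : NP
      [3,4] "often" : N\NP
    [4,5] "every" : (S\PP)\N

S\PP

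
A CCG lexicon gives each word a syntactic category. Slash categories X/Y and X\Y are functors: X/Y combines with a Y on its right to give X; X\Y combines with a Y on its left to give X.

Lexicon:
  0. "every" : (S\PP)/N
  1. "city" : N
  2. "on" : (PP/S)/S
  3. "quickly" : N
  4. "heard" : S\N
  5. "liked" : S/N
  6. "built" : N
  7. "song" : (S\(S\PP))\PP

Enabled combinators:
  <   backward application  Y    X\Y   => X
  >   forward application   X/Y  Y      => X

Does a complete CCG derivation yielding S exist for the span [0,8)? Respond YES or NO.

[0,8] S   <
  [0,2] S\PP   >
    [0,1] "every" : (S\PP)/N
    [1,2] "city" : N
  [2,8] S\(S\PP)   <
    [2,7] PP   >
      [2,5] PP/S   >
        [2,3] "on" : (PP/S)/S
        [3,5] S   <
          [3,4] "quickly" : N
          [4,5] "heard" : S\N
      [5,7] S   >
        [5,6] "liked" : S/N
        [6,7] "built" : N
    [7,8] "song" : (S\(S\PP))\PP

YES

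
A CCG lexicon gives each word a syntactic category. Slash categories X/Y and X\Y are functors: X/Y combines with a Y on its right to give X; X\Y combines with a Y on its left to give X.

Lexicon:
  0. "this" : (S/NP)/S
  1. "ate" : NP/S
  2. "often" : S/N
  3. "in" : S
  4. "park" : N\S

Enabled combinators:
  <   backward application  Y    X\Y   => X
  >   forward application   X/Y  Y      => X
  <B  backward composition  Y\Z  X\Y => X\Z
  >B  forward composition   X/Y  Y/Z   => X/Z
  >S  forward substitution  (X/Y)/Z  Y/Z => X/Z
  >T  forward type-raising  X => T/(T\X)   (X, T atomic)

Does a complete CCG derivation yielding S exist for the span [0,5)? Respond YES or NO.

YES

[0,5] S   >
  [0,3] S/N   >B
    [0,2] S/S   >S
      [0,1] "this" : (S/NP)/S
      [1,2] "ate" : NP/S
    [2,3] "often" : S/N
  [3,5] N   >
    [3,4] N/(N\S)   >T
      [3,4] "in" : S
    [4,5] "park" : N\S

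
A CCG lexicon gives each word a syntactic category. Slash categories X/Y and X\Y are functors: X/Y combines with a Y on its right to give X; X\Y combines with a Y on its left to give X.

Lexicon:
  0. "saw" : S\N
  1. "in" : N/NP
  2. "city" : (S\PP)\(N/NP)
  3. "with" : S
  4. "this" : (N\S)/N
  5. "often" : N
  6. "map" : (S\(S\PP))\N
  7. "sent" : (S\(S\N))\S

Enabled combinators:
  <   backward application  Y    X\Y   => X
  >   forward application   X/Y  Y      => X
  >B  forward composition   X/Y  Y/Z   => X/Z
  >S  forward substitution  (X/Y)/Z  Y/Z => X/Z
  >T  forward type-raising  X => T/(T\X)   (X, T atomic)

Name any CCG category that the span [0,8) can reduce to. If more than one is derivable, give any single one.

S

[0,8] S   <
  [0,1] "saw" : S\N
  [1,8] S\(S\N)   <
    [1,7] S   <
      [1,3] S\PP   <
        [1,2] "in" : N/NP
        [2,3] "city" : (S\PP)\(N/NP)
      [3,7] S\(S\PP)   <
        [3,6] N   <
          [3,4] "with" : S
          [4,6] N\S   >
            [4,5] "this" : (N\S)/N
            [5,6] "often" : N
        [6,7] "map" : (S\(S\PP))\N
    [7,8] "sent" : (S\(S\N))\S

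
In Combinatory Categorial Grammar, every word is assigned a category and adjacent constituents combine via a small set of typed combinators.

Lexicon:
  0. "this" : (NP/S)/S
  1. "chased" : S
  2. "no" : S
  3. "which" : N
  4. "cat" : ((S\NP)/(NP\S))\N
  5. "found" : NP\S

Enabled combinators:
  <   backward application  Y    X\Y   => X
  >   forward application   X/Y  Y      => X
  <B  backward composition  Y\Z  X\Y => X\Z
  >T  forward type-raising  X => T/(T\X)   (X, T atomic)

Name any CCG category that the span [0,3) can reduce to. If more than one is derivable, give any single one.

NP

[0,6] S   <
  [0,3] NP   >
    [0,2] NP/S   >
      [0,1] "this" : (NP/S)/S
      [1,2] "chased" : S
    [2,3] "no" : S
  [3,6] S\NP   >
    [3,5] (S\NP)/(NP\S)   <
      [3,4] "which" : N
      [4,5] "cat" : ((S\NP)/(NP\S))\N
    [5,6] "found" : NP\S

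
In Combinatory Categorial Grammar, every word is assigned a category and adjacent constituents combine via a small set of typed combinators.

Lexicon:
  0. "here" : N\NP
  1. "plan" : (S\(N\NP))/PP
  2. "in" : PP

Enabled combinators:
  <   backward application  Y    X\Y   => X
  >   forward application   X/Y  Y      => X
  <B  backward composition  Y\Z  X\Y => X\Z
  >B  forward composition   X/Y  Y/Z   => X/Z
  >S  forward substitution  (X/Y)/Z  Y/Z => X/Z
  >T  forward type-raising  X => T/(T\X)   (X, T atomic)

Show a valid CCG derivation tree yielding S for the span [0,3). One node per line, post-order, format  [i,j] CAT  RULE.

[0,3] S   <
  [0,1] "here" : N\NP
  [1,3] S\(N\NP)   >
    [1,2] "plan" : (S\(N\NP))/PP
    [2,3] "in" : PP

[0,1] N\NP  lex  "here"
[1,2] (S\(N\NP))/PP  lex  "plan"
[2,3] PP  lex  "in"
[1,3] S\(N\NP)  >  k=2
[0,3] S  <  k=1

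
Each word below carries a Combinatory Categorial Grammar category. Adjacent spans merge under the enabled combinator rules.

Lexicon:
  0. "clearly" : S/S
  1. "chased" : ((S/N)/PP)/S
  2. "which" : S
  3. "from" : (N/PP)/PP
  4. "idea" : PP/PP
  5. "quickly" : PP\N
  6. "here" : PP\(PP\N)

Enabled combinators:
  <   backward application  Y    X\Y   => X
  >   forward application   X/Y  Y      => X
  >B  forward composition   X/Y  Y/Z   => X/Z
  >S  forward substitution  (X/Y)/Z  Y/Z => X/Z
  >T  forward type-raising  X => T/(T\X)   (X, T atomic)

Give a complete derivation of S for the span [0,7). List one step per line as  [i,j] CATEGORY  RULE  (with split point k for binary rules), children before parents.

[0,7] S   >
  [0,5] S/PP   >B
    [0,1] "clearly" : S/S
    [1,5] S/PP   >S
      [1,3] (S/N)/PP   >
        [1,2] "chased" : ((S/N)/PP)/S
        [2,3] "which" : S
      [3,5] N/PP   >S
        [3,4] "from" : (N/PP)/PP
        [4,5] "idea" : PP/PP
  [5,7] PP   <
    [5,6] "quickly" : PP\N
    [6,7] "here" : PP\(PP\N)

[0,1] S/S  lex  "clearly"
[1,2] ((S/N)/PP)/S  lex  "chased"
[2,3] S  lex  "which"
[1,3] (S/N)/PP  >  k=2
[3,4] (N/PP)/PP  lex  "from"
[4,5] PP/PP  lex  "idea"
[3,5] N/PP  >S  k=4
[1,5] S/PP  >S  k=3
[0,5] S/PP  >B  k=1
[5,6] PP\N  lex  "quickly"
[6,7] PP\(PP\N)  lex  "here"
[5,7] PP  <  k=6
[0,7] S  >  k=5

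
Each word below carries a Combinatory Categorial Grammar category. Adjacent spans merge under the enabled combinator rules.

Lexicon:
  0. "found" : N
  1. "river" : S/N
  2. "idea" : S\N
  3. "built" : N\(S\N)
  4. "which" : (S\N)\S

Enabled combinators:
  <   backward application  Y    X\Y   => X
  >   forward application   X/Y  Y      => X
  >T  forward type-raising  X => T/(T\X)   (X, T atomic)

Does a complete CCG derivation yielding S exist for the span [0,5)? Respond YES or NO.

[0,5] S   <
  [0,1] "found" : N
  [1,5] S\N   <
    [1,4] S   >
      [1,2] "river" : S/N
      [2,4] N   <
        [2,3] "idea" : S\N
        [3,4] "built" : N\(S\N)
    [4,5] "which" : (S\N)\S

YES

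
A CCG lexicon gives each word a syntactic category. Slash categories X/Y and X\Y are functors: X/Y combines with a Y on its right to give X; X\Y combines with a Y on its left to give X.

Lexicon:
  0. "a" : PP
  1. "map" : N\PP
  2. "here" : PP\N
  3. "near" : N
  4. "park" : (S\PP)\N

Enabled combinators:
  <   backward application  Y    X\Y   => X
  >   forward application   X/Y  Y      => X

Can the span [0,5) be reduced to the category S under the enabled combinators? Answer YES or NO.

YES

[0,5] S   <
  [0,3] PP   <
    [0,2] N   <
      [0,1] "a" : PP
      [1,2] "map" : N\PP
    [2,3] "here" : PP\N
  [3,5] S\PP   <
    [3,4] "near" : N
    [4,5] "park" : (S\PP)\N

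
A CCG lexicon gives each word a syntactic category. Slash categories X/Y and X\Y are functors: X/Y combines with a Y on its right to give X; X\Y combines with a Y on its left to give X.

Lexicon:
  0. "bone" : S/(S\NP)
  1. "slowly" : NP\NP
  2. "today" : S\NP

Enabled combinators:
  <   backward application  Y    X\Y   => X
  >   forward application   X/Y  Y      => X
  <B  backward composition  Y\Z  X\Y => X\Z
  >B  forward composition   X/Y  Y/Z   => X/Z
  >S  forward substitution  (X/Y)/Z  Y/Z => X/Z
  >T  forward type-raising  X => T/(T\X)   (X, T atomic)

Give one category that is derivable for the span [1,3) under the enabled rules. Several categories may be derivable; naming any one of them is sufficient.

[0,3] S   >
  [0,1] "bone" : S/(S\NP)
  [1,3] S\NP   <B
    [1,2] "slowly" : NP\NP
    [2,3] "today" : S\NP

S\NP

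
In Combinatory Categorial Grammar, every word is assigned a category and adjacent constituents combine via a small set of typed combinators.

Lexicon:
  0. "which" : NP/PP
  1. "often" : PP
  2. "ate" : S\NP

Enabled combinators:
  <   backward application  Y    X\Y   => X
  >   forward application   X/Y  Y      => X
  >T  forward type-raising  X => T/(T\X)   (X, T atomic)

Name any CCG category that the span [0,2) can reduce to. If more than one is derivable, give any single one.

NP

[0,3] S   <
  [0,2] NP   >
    [0,1] "which" : NP/PP
    [1,2] "often" : PP
  [2,3] "ate" : S\NP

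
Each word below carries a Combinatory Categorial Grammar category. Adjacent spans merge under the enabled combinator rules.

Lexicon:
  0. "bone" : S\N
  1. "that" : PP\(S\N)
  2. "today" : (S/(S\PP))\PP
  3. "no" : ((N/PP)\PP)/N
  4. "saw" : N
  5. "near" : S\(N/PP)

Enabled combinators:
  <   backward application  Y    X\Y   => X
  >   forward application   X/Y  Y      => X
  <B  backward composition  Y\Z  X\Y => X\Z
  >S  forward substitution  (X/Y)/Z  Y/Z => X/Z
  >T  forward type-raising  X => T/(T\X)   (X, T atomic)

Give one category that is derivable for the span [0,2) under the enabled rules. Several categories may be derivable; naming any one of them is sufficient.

[0,6] S   >
  [0,3] S/(S\PP)   <
    [0,2] PP   <
      [0,1] "bone" : S\N
      [1,2] "that" : PP\(S\N)
    [2,3] "today" : (S/(S\PP))\PP
  [3,6] S\PP   <B
    [3,5] (N/PP)\PP   >
      [3,4] "no" : ((N/PP)\PP)/N
      [4,5] "saw" : N
    [5,6] "near" : S\(N/PP)

PP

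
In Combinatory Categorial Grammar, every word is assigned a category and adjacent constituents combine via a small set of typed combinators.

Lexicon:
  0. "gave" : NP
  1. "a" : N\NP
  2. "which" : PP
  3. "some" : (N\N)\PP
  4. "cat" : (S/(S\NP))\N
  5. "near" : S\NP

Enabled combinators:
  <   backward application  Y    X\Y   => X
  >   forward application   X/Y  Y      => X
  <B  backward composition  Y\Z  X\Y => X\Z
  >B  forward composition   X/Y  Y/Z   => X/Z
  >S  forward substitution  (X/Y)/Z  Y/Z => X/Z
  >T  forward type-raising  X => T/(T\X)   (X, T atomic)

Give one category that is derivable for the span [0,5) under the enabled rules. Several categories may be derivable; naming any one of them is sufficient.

S/(S\NP)

[0,6] S   >
  [0,5] S/(S\NP)   <
    [0,4] N   >
      [0,1] N/(N\NP)   >T
        [0,1] "gave" : NP
      [1,4] N\NP   <B
        [1,2] "a" : N\NP
        [2,4] N\N   <
          [2,3] "which" : PP
          [3,4] "some" : (N\N)\PP
    [4,5] "cat" : (S/(S\NP))\N
  [5,6] "near" : S\NP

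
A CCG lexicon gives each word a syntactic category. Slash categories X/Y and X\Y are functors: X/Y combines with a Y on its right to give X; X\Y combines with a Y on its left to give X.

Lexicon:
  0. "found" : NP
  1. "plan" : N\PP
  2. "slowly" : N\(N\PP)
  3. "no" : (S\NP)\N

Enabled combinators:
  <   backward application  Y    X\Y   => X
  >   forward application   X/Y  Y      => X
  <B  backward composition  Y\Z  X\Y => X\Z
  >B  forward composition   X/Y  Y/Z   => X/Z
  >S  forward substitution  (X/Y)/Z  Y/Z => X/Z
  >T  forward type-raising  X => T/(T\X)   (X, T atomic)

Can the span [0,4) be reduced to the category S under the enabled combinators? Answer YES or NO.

YES

[0,4] S   <
  [0,1] "found" : NP
  [1,4] S\NP   <
    [1,3] N   <
      [1,2] "plan" : N\PP
      [2,3] "slowly" : N\(N\PP)
    [3,4] "no" : (S\NP)\N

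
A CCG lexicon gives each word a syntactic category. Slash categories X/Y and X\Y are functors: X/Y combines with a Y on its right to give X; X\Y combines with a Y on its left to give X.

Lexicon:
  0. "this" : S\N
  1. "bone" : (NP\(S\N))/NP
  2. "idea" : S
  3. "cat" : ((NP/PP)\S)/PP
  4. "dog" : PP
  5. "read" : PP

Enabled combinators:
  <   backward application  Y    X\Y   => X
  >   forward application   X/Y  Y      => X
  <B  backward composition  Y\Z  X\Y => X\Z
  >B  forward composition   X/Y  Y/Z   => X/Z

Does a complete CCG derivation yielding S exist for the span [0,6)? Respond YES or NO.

NO

S\N (NP\(S\N))/NP S ((NP/PP)\S)/PP PP PP
CKY chart[0,6] = {NP}; S ∉ chart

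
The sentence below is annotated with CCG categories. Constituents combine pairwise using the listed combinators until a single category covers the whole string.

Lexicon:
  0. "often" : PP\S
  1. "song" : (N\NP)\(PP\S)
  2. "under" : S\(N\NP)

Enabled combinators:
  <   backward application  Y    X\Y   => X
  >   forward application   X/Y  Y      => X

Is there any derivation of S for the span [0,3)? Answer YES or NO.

[0,3] S   <
  [0,2] N\NP   <
    [0,1] "often" : PP\S
    [1,2] "song" : (N\NP)\(PP\S)
  [2,3] "under" : S\(N\NP)

YES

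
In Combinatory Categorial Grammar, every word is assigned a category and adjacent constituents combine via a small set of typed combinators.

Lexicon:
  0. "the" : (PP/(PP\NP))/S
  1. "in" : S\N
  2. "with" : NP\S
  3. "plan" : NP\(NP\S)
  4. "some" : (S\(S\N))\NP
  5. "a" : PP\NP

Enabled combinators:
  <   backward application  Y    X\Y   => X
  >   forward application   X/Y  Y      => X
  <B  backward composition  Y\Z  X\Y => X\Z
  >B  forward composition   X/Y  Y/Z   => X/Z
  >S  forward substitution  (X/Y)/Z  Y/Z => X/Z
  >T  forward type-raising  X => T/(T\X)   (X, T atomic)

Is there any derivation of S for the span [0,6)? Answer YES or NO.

NO

(PP/(PP\NP))/S S\N NP\S NP\(NP\S) (S\(S\N))\NP PP\NP
CKY chart[0,6] = {N/(N\PP), NP/(NP\PP), PP, PP/(PP\PP), S/(S\PP)}; S ∉ chart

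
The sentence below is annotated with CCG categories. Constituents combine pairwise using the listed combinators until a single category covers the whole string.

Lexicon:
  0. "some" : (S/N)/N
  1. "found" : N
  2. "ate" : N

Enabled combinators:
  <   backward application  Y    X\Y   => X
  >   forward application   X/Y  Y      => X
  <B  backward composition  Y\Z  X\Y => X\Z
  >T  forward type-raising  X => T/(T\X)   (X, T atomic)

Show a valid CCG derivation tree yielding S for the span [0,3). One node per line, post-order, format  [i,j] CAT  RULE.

[0,1] (S/N)/N  lex  "some"
[1,2] N  lex  "found"
[0,2] S/N  >  k=1
[2,3] N  lex  "ate"
[0,3] S  >  k=2

[0,3] S   >
  [0,2] S/N   >
    [0,1] "some" : (S/N)/N
    [1,2] "found" : N
  [2,3] "ate" : N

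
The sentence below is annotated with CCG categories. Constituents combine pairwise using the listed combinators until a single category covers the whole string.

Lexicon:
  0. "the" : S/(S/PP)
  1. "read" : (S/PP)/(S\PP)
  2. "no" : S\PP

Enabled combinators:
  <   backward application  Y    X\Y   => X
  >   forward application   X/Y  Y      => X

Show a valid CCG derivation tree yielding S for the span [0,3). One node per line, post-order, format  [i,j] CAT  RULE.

[0,1] S/(S/PP)  lex  "the"
[1,2] (S/PP)/(S\PP)  lex  "read"
[2,3] S\PP  lex  "no"
[1,3] S/PP  >  k=2
[0,3] S  >  k=1

[0,3] S   >
  [0,1] "the" : S/(S/PP)
  [1,3] S/PP   >
    [1,2] "read" : (S/PP)/(S\PP)
    [2,3] "no" : S\PP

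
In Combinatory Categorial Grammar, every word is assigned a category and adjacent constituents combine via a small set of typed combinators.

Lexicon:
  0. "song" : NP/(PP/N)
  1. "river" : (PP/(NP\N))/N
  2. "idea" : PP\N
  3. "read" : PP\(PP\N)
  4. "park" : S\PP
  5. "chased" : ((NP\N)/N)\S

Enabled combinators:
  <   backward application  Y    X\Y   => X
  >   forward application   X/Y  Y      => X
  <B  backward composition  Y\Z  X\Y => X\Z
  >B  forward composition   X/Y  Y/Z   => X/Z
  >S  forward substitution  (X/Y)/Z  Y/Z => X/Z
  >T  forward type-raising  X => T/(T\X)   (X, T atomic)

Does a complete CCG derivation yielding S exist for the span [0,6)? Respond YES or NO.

NP/(PP/N) (PP/(NP\N))/N PP\N PP\(PP\N) S\PP ((NP\N)/N)\S
CKY chart[0,6] = {N/(N\NP), NP, NP/(NP\NP), PP/(PP\NP), S/(S\NP)}; S ∉ chart

NO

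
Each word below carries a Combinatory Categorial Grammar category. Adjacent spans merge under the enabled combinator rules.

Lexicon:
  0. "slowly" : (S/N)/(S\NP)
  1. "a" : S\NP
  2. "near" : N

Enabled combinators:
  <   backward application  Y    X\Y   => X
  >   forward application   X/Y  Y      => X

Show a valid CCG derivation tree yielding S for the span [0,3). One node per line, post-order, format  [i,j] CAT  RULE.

[0,1] (S/N)/(S\NP)  lex  "slowly"
[1,2] S\NP  lex  "a"
[0,2] S/N  >  k=1
[2,3] N  lex  "near"
[0,3] S  >  k=2

[0,3] S   >
  [0,2] S/N   >
    [0,1] "slowly" : (S/N)/(S\NP)
    [1,2] "a" : S\NP
  [2,3] "near" : N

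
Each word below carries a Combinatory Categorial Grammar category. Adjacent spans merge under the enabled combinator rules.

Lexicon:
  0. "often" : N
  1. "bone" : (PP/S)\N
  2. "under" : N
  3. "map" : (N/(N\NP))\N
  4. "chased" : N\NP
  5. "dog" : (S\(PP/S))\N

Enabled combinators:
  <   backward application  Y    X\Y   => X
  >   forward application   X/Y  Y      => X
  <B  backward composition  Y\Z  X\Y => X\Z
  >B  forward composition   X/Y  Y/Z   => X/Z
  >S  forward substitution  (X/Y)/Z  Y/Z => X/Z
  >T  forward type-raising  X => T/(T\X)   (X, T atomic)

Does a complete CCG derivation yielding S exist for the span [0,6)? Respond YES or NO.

YES

[0,6] S   <
  [0,2] PP/S   <
    [0,1] "often" : N
    [1,2] "bone" : (PP/S)\N
  [2,6] S\(PP/S)   <
    [2,5] N   >
      [2,4] N/(N\NP)   <
        [2,3] "under" : N
        [3,4] "map" : (N/(N\NP))\N
      [4,5] "chased" : N\NP
    [5,6] "dog" : (S\(PP/S))\N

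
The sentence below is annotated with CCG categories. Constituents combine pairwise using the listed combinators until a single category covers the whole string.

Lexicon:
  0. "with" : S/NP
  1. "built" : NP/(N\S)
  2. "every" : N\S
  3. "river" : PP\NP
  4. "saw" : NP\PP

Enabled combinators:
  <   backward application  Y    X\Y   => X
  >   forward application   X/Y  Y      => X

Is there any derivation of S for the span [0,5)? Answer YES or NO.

[0,5] S   >
  [0,1] "with" : S/NP
  [1,5] NP   <
    [1,4] PP   <
      [1,3] NP   >
        [1,2] "built" : NP/(N\S)
        [2,3] "every" : N\S
      [3,4] "river" : PP\NP
    [4,5] "saw" : NP\PP

YES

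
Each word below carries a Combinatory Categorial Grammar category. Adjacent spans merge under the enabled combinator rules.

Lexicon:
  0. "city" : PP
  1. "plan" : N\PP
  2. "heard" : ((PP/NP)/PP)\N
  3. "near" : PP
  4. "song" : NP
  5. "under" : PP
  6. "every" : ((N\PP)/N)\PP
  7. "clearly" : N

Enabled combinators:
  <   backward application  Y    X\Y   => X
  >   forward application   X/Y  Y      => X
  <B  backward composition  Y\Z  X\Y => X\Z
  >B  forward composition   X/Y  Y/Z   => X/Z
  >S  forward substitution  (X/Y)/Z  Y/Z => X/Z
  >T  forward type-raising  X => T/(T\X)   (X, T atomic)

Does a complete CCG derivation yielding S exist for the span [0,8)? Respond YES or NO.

PP N\PP ((PP/NP)/PP)\N PP NP PP ((N\PP)/N)\PP N
CKY chart[0,8] = {N, N/(N\N), NP/(NP\N), PP/(PP\N), S/(S\N)}; S ∉ chart

NO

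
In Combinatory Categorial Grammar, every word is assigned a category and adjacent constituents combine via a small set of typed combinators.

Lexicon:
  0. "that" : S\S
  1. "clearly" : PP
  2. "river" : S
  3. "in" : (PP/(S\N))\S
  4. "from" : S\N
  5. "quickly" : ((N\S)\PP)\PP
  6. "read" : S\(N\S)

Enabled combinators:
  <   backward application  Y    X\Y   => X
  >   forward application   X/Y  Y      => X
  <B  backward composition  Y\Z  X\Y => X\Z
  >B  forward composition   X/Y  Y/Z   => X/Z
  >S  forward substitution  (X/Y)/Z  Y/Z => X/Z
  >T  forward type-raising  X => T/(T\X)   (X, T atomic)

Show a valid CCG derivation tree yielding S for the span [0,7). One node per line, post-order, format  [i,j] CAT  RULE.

[0,1] S\S  lex  "that"
[1,2] PP  lex  "clearly"
[2,3] S  lex  "river"
[3,4] (PP/(S\N))\S  lex  "in"
[2,4] PP/(S\N)  <  k=3
[4,5] S\N  lex  "from"
[2,5] PP  >  k=4
[5,6] ((N\S)\PP)\PP  lex  "quickly"
[2,6] (N\S)\PP  <  k=5
[1,6] N\S  <  k=2
[0,6] N\S  <B  k=1
[6,7] S\(N\S)  lex  "read"
[0,7] S  <  k=6

[0,7] S   <
  [0,6] N\S   <B
    [0,1] "that" : S\S
    [1,6] N\S   <
      [1,2] "clearly" : PP
      [2,6] (N\S)\PP   <
        [2,5] PP   >
          [2,4] PP/(S\N)   <
            [2,3] "river" : S
            [3,4] "in" : (PP/(S\N))\S
          [4,5] "from" : S\N
        [5,6] "quickly" : ((N\S)\PP)\PP
  [6,7] "read" : S\(N\S)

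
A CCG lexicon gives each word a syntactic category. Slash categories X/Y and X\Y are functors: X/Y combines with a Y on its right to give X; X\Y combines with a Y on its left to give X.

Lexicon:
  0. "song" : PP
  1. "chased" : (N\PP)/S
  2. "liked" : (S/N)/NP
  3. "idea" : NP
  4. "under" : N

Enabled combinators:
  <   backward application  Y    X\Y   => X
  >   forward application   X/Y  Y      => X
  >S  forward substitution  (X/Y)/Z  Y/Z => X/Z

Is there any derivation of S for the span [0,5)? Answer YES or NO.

PP (N\PP)/S (S/N)/NP NP N
CKY chart[0,5] = {N}; S ∉ chart

NO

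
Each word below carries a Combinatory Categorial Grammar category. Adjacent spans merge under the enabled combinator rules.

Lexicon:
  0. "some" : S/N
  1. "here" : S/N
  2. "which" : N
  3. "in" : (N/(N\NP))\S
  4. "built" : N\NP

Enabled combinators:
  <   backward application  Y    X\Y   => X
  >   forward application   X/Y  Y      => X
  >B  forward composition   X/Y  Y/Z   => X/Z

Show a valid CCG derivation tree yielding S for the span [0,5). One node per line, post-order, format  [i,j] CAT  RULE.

[0,5] S   >
  [0,1] "some" : S/N
  [1,5] N   >
    [1,4] N/(N\NP)   <
      [1,3] S   >
        [1,2] "here" : S/N
        [2,3] "which" : N
      [3,4] "in" : (N/(N\NP))\S
    [4,5] "built" : N\NP

[0,1] S/N  lex  "some"
[1,2] S/N  lex  "here"
[2,3] N  lex  "which"
[1,3] S  >  k=2
[3,4] (N/(N\NP))\S  lex  "in"
[1,4] N/(N\NP)  <  k=3
[4,5] N\NP  lex  "built"
[1,5] N  >  k=4
[0,5] S  >  k=1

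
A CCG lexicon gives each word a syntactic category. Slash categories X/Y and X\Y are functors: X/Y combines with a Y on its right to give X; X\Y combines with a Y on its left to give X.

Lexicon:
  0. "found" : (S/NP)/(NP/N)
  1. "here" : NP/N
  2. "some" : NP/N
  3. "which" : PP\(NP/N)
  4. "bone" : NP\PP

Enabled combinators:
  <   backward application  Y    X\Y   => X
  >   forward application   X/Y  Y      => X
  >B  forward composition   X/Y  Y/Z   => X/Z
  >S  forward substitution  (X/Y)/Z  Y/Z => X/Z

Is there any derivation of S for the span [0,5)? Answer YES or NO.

[0,5] S   >
  [0,2] S/NP   >
    [0,1] "found" : (S/NP)/(NP/N)
    [1,2] "here" : NP/N
  [2,5] NP   <
    [2,4] PP   <
      [2,3] "some" : NP/N
      [3,4] "which" : PP\(NP/N)
    [4,5] "bone" : NP\PP

YES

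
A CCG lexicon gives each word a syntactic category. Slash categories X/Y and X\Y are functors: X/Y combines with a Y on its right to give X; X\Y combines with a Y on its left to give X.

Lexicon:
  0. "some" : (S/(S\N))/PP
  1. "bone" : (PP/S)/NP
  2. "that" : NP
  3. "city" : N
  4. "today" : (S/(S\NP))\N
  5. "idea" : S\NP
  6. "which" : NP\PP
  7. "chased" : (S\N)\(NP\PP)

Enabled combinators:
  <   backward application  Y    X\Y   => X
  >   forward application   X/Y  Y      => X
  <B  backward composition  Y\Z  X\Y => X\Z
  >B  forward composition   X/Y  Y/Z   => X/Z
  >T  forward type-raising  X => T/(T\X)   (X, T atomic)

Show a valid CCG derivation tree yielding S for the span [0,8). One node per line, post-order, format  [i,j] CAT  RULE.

[0,8] S   >
  [0,6] S/(S\N)   >
    [0,1] "some" : (S/(S\N))/PP
    [1,6] PP   >
      [1,3] PP/S   >
        [1,2] "bone" : (PP/S)/NP
        [2,3] "that" : NP
      [3,6] S   >
        [3,5] S/(S\NP)   <
          [3,4] "city" : N
          [4,5] "today" : (S/(S\NP))\N
        [5,6] "idea" : S\NP
  [6,8] S\N   <
    [6,7] "which" : NP\PP
    [7,8] "chased" : (S\N)\(NP\PP)

[0,1] (S/(S\N))/PP  lex  "some"
[1,2] (PP/S)/NP  lex  "bone"
[2,3] NP  lex  "that"
[1,3] PP/S  >  k=2
[3,4] N  lex  "city"
[4,5] (S/(S\NP))\N  lex  "today"
[3,5] S/(S\NP)  <  k=4
[5,6] S\NP  lex  "idea"
[3,6] S  >  k=5
[1,6] PP  >  k=3
[0,6] S/(S\N)  >  k=1
[6,7] NP\PP  lex  "which"
[7,8] (S\N)\(NP\PP)  lex  "chased"
[6,8] S\N  <  k=7
[0,8] S  >  k=6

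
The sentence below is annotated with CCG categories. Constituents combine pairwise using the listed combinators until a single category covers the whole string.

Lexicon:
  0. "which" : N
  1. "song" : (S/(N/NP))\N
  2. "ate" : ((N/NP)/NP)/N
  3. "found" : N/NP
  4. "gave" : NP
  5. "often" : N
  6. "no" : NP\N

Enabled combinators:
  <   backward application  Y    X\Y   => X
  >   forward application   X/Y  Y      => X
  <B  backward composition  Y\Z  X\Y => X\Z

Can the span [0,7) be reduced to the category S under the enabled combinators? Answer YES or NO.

YES

[0,7] S   >
  [0,2] S/(N/NP)   <
    [0,1] "which" : N
    [1,2] "song" : (S/(N/NP))\N
  [2,7] N/NP   >
    [2,5] (N/NP)/NP   >
      [2,3] "ate" : ((N/NP)/NP)/N
      [3,5] N   >
        [3,4] "found" : N/NP
        [4,5] "gave" : NP
    [5,7] NP   <
      [5,6] "often" : N
      [6,7] "no" : NP\N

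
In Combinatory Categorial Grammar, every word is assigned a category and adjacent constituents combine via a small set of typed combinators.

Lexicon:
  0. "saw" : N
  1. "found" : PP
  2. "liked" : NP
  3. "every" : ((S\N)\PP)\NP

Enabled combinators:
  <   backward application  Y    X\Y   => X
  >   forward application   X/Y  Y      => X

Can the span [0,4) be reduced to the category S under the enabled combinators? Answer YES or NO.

YES

[0,4] S   <
  [0,1] "saw" : N
  [1,4] S\N   <
    [1,2] "found" : PP
    [2,4] (S\N)\PP   <
      [2,3] "liked" : NP
      [3,4] "every" : ((S\N)\PP)\NP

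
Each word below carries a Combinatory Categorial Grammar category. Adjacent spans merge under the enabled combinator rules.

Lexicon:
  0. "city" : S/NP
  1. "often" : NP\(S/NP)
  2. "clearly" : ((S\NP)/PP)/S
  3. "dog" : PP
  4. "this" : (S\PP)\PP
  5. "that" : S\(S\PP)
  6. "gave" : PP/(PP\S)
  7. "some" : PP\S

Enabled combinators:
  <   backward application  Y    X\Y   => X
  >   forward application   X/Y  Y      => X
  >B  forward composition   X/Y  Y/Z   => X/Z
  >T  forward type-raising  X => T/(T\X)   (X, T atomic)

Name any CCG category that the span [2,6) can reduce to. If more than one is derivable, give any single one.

(S\NP)/PP

[0,8] S   <
  [0,2] NP   <
    [0,1] "city" : S/NP
    [1,2] "often" : NP\(S/NP)
  [2,8] S\NP   >
    [2,6] (S\NP)/PP   >
      [2,3] "clearly" : ((S\NP)/PP)/S
      [3,6] S   <
        [3,5] S\PP   <
          [3,4] "dog" : PP
          [4,5] "this" : (S\PP)\PP
        [5,6] "that" : S\(S\PP)
    [6,8] PP   >
      [6,7] "gave" : PP/(PP\S)
      [7,8] "some" : PP\S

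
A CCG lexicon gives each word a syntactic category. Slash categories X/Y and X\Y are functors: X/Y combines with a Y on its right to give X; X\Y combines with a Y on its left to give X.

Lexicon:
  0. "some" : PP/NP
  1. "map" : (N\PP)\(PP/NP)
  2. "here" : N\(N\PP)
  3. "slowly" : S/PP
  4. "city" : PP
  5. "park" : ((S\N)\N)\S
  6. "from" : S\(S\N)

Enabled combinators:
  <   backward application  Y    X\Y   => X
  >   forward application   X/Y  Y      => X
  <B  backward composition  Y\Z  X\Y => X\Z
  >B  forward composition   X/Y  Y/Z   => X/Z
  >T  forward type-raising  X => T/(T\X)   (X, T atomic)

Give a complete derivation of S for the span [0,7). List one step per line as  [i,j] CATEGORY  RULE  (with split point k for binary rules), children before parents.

[0,1] PP/NP  lex  "some"
[1,2] (N\PP)\(PP/NP)  lex  "map"
[0,2] N\PP  <  k=1
[2,3] N\(N\PP)  lex  "here"
[0,3] N  <  k=2
[3,4] S/PP  lex  "slowly"
[4,5] PP  lex  "city"
[3,5] S  >  k=4
[5,6] ((S\N)\N)\S  lex  "park"
[3,6] (S\N)\N  <  k=5
[0,6] S\N  <  k=3
[6,7] S\(S\N)  lex  "from"
[0,7] S  <  k=6

[0,7] S   <
  [0,6] S\N   <
    [0,3] N   <
      [0,2] N\PP   <
        [0,1] "some" : PP/NP
        [1,2] "map" : (N\PP)\(PP/NP)
      [2,3] "here" : N\(N\PP)
    [3,6] (S\N)\N   <
      [3,5] S   >
        [3,4] "slowly" : S/PP
        [4,5] "city" : PP
      [5,6] "park" : ((S\N)\N)\S
  [6,7] "from" : S\(S\N)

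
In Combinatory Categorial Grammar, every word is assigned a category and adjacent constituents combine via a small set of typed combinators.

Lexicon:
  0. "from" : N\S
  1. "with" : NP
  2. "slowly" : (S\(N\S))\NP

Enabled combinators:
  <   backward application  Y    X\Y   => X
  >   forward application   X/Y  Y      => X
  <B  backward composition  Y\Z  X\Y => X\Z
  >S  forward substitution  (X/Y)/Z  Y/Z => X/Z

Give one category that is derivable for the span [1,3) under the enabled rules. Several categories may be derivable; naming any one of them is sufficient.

S\(N\S)

[0,3] S   <
  [0,1] "from" : N\S
  [1,3] S\(N\S)   <
    [1,2] "with" : NP
    [2,3] "slowly" : (S\(N\S))\NP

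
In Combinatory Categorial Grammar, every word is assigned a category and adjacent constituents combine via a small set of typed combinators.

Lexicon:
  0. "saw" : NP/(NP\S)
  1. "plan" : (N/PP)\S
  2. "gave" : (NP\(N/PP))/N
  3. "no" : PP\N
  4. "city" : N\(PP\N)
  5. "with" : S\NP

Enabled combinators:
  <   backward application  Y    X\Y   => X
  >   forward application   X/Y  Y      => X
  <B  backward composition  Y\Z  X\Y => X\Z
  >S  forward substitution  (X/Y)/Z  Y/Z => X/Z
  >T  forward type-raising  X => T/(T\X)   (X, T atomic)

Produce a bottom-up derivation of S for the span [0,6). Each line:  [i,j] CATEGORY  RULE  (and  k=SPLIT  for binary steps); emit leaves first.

[0,1] NP/(NP\S)  lex  "saw"
[1,2] (N/PP)\S  lex  "plan"
[2,3] (NP\(N/PP))/N  lex  "gave"
[3,4] PP\N  lex  "no"
[4,5] N\(PP\N)  lex  "city"
[3,5] N  <  k=4
[2,5] NP\(N/PP)  >  k=3
[1,5] NP\S  <B  k=2
[0,5] NP  >  k=1
[5,6] S\NP  lex  "with"
[0,6] S  <  k=5

[0,6] S   <
  [0,5] NP   >
    [0,1] "saw" : NP/(NP\S)
    [1,5] NP\S   <B
      [1,2] "plan" : (N/PP)\S
      [2,5] NP\(N/PP)   >
        [2,3] "gave" : (NP\(N/PP))/N
        [3,5] N   <
          [3,4] "no" : PP\N
          [4,5] "city" : N\(PP\N)
  [5,6] "with" : S\NP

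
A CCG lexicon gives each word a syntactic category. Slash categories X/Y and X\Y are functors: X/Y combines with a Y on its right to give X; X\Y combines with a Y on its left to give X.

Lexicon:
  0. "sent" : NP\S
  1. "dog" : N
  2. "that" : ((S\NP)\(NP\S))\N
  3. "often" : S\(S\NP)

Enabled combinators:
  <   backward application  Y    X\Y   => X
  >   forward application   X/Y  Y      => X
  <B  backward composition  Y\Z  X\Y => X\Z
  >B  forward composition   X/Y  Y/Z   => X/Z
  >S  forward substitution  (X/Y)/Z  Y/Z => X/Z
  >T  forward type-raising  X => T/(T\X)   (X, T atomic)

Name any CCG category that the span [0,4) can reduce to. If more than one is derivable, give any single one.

S

[0,4] S   <
  [0,3] S\NP   <
    [0,1] "sent" : NP\S
    [1,3] (S\NP)\(NP\S)   <
      [1,2] "dog" : N
      [2,3] "that" : ((S\NP)\(NP\S))\N
  [3,4] "often" : S\(S\NP)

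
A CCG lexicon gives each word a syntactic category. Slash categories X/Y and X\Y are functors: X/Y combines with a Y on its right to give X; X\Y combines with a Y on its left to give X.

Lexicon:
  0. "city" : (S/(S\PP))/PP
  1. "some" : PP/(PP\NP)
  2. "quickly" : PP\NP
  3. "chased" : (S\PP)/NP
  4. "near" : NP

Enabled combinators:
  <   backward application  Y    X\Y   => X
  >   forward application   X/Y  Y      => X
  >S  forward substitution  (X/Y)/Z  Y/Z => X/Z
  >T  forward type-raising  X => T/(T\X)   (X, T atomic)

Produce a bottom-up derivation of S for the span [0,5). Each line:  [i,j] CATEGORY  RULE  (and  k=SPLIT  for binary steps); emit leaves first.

[0,1] (S/(S\PP))/PP  lex  "city"
[1,2] PP/(PP\NP)  lex  "some"
[2,3] PP\NP  lex  "quickly"
[1,3] PP  >  k=2
[0,3] S/(S\PP)  >  k=1
[3,4] (S\PP)/NP  lex  "chased"
[4,5] NP  lex  "near"
[3,5] S\PP  >  k=4
[0,5] S  >  k=3

[0,5] S   >
  [0,3] S/(S\PP)   >
    [0,1] "city" : (S/(S\PP))/PP
    [1,3] PP   >
      [1,2] "some" : PP/(PP\NP)
      [2,3] "quickly" : PP\NP
  [3,5] S\PP   >
    [3,4] "chased" : (S\PP)/NP
    [4,5] "near" : NP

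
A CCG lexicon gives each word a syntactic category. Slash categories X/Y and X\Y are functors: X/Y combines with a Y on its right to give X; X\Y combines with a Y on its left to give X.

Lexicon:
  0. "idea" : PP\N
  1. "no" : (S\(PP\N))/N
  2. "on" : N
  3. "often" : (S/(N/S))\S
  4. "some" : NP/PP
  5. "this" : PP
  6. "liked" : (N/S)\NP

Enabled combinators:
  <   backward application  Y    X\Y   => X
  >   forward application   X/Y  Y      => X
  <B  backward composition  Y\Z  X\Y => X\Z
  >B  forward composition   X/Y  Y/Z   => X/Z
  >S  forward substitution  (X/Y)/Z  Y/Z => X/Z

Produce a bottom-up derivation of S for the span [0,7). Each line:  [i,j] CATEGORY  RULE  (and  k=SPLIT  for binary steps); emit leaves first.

[0,1] PP\N  lex  "idea"
[1,2] (S\(PP\N))/N  lex  "no"
[2,3] N  lex  "on"
[1,3] S\(PP\N)  >  k=2
[0,3] S  <  k=1
[3,4] (S/(N/S))\S  lex  "often"
[0,4] S/(N/S)  <  k=3
[4,5] NP/PP  lex  "some"
[5,6] PP  lex  "this"
[4,6] NP  >  k=5
[6,7] (N/S)\NP  lex  "liked"
[4,7] N/S  <  k=6
[0,7] S  >  k=4

[0,7] S   >
  [0,4] S/(N/S)   <
    [0,3] S   <
      [0,1] "idea" : PP\N
      [1,3] S\(PP\N)   >
        [1,2] "no" : (S\(PP\N))/N
        [2,3] "on" : N
    [3,4] "often" : (S/(N/S))\S
  [4,7] N/S   <
    [4,6] NP   >
      [4,5] "some" : NP/PP
      [5,6] "this" : PP
    [6,7] "liked" : (N/S)\NP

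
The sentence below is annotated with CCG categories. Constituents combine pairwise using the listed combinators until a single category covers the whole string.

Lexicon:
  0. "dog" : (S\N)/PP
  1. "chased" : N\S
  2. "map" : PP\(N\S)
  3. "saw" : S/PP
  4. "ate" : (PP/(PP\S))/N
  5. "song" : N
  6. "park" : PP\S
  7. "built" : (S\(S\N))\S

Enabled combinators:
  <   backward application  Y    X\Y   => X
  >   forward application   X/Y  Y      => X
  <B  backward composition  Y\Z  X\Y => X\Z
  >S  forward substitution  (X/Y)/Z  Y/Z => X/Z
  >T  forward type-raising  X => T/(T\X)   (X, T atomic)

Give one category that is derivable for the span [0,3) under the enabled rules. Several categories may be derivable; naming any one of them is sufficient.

S\N

[0,8] S   <
  [0,3] S\N   >
    [0,1] "dog" : (S\N)/PP
    [1,3] PP   <
      [1,2] "chased" : N\S
      [2,3] "map" : PP\(N\S)
  [3,8] S\(S\N)   <
    [3,7] S   >
      [3,4] "saw" : S/PP
      [4,7] PP   >
        [4,6] PP/(PP\S)   >
          [4,5] "ate" : (PP/(PP\S))/N
          [5,6] "song" : N
        [6,7] "park" : PP\S
    [7,8] "built" : (S\(S\N))\S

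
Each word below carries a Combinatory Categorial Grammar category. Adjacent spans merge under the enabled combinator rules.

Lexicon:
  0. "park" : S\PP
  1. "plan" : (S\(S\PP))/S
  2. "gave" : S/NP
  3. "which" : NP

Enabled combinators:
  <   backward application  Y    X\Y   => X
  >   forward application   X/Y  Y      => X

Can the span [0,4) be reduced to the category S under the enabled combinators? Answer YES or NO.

YES

[0,4] S   <
  [0,1] "park" : S\PP
  [1,4] S\(S\PP)   >
    [1,2] "plan" : (S\(S\PP))/S
    [2,4] S   >
      [2,3] "gave" : S/NP
      [3,4] "which" : NP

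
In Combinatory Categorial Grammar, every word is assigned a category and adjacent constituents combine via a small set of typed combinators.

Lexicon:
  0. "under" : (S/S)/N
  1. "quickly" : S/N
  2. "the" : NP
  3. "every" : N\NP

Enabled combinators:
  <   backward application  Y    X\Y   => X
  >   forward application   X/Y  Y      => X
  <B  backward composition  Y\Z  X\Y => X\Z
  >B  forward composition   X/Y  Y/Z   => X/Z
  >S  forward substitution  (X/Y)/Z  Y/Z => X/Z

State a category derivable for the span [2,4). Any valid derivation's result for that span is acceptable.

N

[0,4] S   >
  [0,2] S/N   >S
    [0,1] "under" : (S/S)/N
    [1,2] "quickly" : S/N
  [2,4] N   <
    [2,3] "the" : NP
    [3,4] "every" : N\NP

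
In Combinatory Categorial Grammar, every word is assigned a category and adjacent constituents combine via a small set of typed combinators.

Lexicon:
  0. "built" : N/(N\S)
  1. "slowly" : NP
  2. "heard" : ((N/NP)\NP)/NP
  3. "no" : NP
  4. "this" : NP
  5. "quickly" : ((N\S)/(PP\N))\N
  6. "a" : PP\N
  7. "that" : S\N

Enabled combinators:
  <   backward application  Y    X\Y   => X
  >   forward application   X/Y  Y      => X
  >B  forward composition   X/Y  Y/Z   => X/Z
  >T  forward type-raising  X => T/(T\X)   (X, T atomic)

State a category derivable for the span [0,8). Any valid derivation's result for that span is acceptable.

S

[0,8] S   <
  [0,7] N   >
    [0,1] "built" : N/(N\S)
    [1,7] N\S   >
      [1,6] (N\S)/(PP\N)   <
        [1,5] N   >
          [1,4] N/NP   <
            [1,2] "slowly" : NP
            [2,4] (N/NP)\NP   >
              [2,3] "heard" : ((N/NP)\NP)/NP
              [3,4] "no" : NP
          [4,5] "this" : NP
        [5,6] "quickly" : ((N\S)/(PP\N))\N
      [6,7] "a" : PP\N
  [7,8] "that" : S\N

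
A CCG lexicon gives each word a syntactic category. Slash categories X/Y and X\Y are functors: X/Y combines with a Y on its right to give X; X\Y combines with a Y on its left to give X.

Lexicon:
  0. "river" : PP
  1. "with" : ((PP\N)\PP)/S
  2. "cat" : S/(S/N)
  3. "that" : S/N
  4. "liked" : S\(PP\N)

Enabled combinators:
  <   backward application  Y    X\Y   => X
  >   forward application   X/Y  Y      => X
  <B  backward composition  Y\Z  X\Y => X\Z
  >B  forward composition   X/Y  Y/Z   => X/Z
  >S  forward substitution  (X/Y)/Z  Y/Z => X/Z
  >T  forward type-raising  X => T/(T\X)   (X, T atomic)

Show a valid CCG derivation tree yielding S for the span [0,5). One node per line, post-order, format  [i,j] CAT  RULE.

[0,1] PP  lex  "river"
[1,2] ((PP\N)\PP)/S  lex  "with"
[2,3] S/(S/N)  lex  "cat"
[3,4] S/N  lex  "that"
[2,4] S  >  k=3
[1,4] (PP\N)\PP  >  k=2
[0,4] PP\N  <  k=1
[4,5] S\(PP\N)  lex  "liked"
[0,5] S  <  k=4

[0,5] S   <
  [0,4] PP\N   <
    [0,1] "river" : PP
    [1,4] (PP\N)\PP   >
      [1,2] "with" : ((PP\N)\PP)/S
      [2,4] S   >
        [2,3] "cat" : S/(S/N)
        [3,4] "that" : S/N
  [4,5] "liked" : S\(PP\N)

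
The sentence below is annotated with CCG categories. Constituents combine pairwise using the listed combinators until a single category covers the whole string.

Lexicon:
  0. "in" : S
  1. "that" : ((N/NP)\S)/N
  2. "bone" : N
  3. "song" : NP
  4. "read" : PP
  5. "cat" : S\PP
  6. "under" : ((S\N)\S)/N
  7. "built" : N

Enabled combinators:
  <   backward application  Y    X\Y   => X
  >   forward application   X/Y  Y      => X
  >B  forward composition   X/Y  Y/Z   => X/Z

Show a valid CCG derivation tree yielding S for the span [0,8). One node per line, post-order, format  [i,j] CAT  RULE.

[0,1] S  lex  "in"
[1,2] ((N/NP)\S)/N  lex  "that"
[2,3] N  lex  "bone"
[1,3] (N/NP)\S  >  k=2
[0,3] N/NP  <  k=1
[3,4] NP  lex  "song"
[0,4] N  >  k=3
[4,5] PP  lex  "read"
[5,6] S\PP  lex  "cat"
[4,6] S  <  k=5
[6,7] ((S\N)\S)/N  lex  "under"
[7,8] N  lex  "built"
[6,8] (S\N)\S  >  k=7
[4,8] S\N  <  k=6
[0,8] S  <  k=4

[0,8] S   <
  [0,4] N   >
    [0,3] N/NP   <
      [0,1] "in" : S
      [1,3] (N/NP)\S   >
        [1,2] "that" : ((N/NP)\S)/N
        [2,3] "bone" : N
    [3,4] "song" : NP
  [4,8] S\N   <
    [4,6] S   <
      [4,5] "read" : PP
      [5,6] "cat" : S\PP
    [6,8] (S\N)\S   >
      [6,7] "under" : ((S\N)\S)/N
      [7,8] "built" : N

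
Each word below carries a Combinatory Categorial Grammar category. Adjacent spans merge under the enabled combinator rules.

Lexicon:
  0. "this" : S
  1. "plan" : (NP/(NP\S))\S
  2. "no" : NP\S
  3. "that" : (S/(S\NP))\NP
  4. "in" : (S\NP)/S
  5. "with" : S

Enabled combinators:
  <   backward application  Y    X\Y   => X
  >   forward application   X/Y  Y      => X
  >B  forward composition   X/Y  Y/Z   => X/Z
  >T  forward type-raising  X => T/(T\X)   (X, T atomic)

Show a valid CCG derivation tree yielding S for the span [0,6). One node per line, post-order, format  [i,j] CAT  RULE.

[0,6] S   >
  [0,4] S/(S\NP)   <
    [0,3] NP   >
      [0,2] NP/(NP\S)   <
        [0,1] "this" : S
        [1,2] "plan" : (NP/(NP\S))\S
      [2,3] "no" : NP\S
    [3,4] "that" : (S/(S\NP))\NP
  [4,6] S\NP   >
    [4,5] "in" : (S\NP)/S
    [5,6] "with" : S

[0,1] S  lex  "this"
[1,2] (NP/(NP\S))\S  lex  "plan"
[0,2] NP/(NP\S)  <  k=1
[2,3] NP\S  lex  "no"
[0,3] NP  >  k=2
[3,4] (S/(S\NP))\NP  lex  "that"
[0,4] S/(S\NP)  <  k=3
[4,5] (S\NP)/S  lex  "in"
[5,6] S  lex  "with"
[4,6] S\NP  >  k=5
[0,6] S  >  k=4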